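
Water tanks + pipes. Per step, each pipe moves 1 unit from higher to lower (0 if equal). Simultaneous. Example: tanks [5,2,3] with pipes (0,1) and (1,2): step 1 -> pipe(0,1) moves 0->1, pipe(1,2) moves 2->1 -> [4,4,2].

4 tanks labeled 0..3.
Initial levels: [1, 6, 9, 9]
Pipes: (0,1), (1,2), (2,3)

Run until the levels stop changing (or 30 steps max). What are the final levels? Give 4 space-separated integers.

Answer: 7 5 7 6

Derivation:
Step 1: flows [1->0,2->1,2=3] -> levels [2 6 8 9]
Step 2: flows [1->0,2->1,3->2] -> levels [3 6 8 8]
Step 3: flows [1->0,2->1,2=3] -> levels [4 6 7 8]
Step 4: flows [1->0,2->1,3->2] -> levels [5 6 7 7]
Step 5: flows [1->0,2->1,2=3] -> levels [6 6 6 7]
Step 6: flows [0=1,1=2,3->2] -> levels [6 6 7 6]
Step 7: flows [0=1,2->1,2->3] -> levels [6 7 5 7]
Step 8: flows [1->0,1->2,3->2] -> levels [7 5 7 6]
Step 9: flows [0->1,2->1,2->3] -> levels [6 7 5 7]
  -> period-2 cycle: step 9 state = step 7 state; never stabilizes
  -> state at step 30: (30-7) mod 2 = 1, same as step 8 -> [7 5 7 6]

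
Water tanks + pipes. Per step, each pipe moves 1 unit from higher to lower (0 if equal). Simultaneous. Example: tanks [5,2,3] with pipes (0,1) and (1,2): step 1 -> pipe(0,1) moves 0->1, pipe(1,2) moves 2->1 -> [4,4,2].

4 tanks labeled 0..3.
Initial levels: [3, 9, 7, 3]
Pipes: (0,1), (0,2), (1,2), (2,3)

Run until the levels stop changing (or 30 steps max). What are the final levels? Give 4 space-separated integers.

Answer: 6 6 4 6

Derivation:
Step 1: flows [1->0,2->0,1->2,2->3] -> levels [5 7 6 4]
Step 2: flows [1->0,2->0,1->2,2->3] -> levels [7 5 5 5]
Step 3: flows [0->1,0->2,1=2,2=3] -> levels [5 6 6 5]
Step 4: flows [1->0,2->0,1=2,2->3] -> levels [7 5 4 6]
Step 5: flows [0->1,0->2,1->2,3->2] -> levels [5 5 7 5]
Step 6: flows [0=1,2->0,2->1,2->3] -> levels [6 6 4 6]
Step 7: flows [0=1,0->2,1->2,3->2] -> levels [5 5 7 5]
  -> period-2 cycle: step 7 state = step 5 state; never stabilizes
  -> state at step 30: (30-5) mod 2 = 1, same as step 6 -> [6 6 4 6]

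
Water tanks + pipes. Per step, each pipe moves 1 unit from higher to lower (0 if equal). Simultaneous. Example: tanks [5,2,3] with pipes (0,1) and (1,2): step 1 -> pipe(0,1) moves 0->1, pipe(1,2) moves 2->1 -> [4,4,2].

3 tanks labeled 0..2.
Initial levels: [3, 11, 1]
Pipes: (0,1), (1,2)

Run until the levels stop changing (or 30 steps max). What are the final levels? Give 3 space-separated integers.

Step 1: flows [1->0,1->2] -> levels [4 9 2]
Step 2: flows [1->0,1->2] -> levels [5 7 3]
Step 3: flows [1->0,1->2] -> levels [6 5 4]
Step 4: flows [0->1,1->2] -> levels [5 5 5]
Step 5: flows [0=1,1=2] -> levels [5 5 5]
  -> stable (no change)

Answer: 5 5 5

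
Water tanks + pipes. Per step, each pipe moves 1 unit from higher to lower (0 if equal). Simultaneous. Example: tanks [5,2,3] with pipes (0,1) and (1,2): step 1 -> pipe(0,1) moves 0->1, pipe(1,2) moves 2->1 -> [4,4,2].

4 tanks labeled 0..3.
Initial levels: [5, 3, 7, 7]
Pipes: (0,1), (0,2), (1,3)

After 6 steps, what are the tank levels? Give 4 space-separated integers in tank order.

Step 1: flows [0->1,2->0,3->1] -> levels [5 5 6 6]
Step 2: flows [0=1,2->0,3->1] -> levels [6 6 5 5]
Step 3: flows [0=1,0->2,1->3] -> levels [5 5 6 6]
  -> period-2 cycle: step 3 state = step 1 state
  -> state at step 6: (6-1) mod 2 = 1, same as step 2 -> [6 6 5 5]

Answer: 6 6 5 5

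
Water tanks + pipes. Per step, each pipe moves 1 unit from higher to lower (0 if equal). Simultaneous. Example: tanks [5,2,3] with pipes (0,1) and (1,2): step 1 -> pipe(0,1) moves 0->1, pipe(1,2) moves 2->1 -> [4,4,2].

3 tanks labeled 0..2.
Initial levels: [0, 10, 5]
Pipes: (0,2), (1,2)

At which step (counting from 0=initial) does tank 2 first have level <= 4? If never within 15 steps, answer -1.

Step 1: flows [2->0,1->2] -> levels [1 9 5]
Step 2: flows [2->0,1->2] -> levels [2 8 5]
Step 3: flows [2->0,1->2] -> levels [3 7 5]
Step 4: flows [2->0,1->2] -> levels [4 6 5]
Step 5: flows [2->0,1->2] -> levels [5 5 5]
Step 6: flows [0=2,1=2] -> levels [5 5 5]
  -> stable; tank 2 stays at 5 > 4
Tank 2 never reaches <=4 within 15 steps

Answer: -1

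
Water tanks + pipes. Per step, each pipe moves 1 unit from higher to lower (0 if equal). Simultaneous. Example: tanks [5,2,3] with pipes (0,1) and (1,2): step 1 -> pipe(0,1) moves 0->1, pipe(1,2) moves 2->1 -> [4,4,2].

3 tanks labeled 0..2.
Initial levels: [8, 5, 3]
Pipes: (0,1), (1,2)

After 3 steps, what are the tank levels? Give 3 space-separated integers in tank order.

Step 1: flows [0->1,1->2] -> levels [7 5 4]
Step 2: flows [0->1,1->2] -> levels [6 5 5]
Step 3: flows [0->1,1=2] -> levels [5 6 5]

Answer: 5 6 5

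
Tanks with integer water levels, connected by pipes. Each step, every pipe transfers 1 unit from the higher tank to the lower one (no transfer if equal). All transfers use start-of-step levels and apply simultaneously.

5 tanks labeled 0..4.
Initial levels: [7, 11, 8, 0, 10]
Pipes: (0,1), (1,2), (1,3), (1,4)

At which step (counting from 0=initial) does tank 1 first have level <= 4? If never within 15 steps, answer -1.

Answer: -1

Derivation:
Step 1: flows [1->0,1->2,1->3,1->4] -> levels [8 7 9 1 11]
Step 2: flows [0->1,2->1,1->3,4->1] -> levels [7 9 8 2 10]
Step 3: flows [1->0,1->2,1->3,4->1] -> levels [8 7 9 3 9]
Step 4: flows [0->1,2->1,1->3,4->1] -> levels [7 9 8 4 8]
Step 5: flows [1->0,1->2,1->3,1->4] -> levels [8 5 9 5 9]
Step 6: flows [0->1,2->1,1=3,4->1] -> levels [7 8 8 5 8]
Step 7: flows [1->0,1=2,1->3,1=4] -> levels [8 6 8 6 8]
Step 8: flows [0->1,2->1,1=3,4->1] -> levels [7 9 7 6 7]
Step 9: flows [1->0,1->2,1->3,1->4] -> levels [8 5 8 7 8]
Step 10: flows [0->1,2->1,3->1,4->1] -> levels [7 9 7 6 7]
  -> period-2 cycle (repeats step 8); tank 1 never drops to <=4
Tank 1 never reaches <=4 within 15 steps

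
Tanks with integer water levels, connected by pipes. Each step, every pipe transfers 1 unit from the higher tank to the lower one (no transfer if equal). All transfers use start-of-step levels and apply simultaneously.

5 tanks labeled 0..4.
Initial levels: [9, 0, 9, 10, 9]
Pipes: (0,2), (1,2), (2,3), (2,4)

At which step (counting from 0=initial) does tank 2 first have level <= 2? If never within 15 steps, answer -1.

Step 1: flows [0=2,2->1,3->2,2=4] -> levels [9 1 9 9 9]
Step 2: flows [0=2,2->1,2=3,2=4] -> levels [9 2 8 9 9]
Step 3: flows [0->2,2->1,3->2,4->2] -> levels [8 3 10 8 8]
Step 4: flows [2->0,2->1,2->3,2->4] -> levels [9 4 6 9 9]
Step 5: flows [0->2,2->1,3->2,4->2] -> levels [8 5 8 8 8]
Step 6: flows [0=2,2->1,2=3,2=4] -> levels [8 6 7 8 8]
Step 7: flows [0->2,2->1,3->2,4->2] -> levels [7 7 9 7 7]
Step 8: flows [2->0,2->1,2->3,2->4] -> levels [8 8 5 8 8]
Step 9: flows [0->2,1->2,3->2,4->2] -> levels [7 7 9 7 7]
  -> period-2 cycle (repeats step 7); tank 2 never drops to <=2
Tank 2 never reaches <=2 within 15 steps

Answer: -1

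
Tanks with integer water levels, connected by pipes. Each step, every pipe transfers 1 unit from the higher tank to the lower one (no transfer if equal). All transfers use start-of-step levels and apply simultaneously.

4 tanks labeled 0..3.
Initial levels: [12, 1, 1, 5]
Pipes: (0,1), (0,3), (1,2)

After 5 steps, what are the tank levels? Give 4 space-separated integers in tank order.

Step 1: flows [0->1,0->3,1=2] -> levels [10 2 1 6]
Step 2: flows [0->1,0->3,1->2] -> levels [8 2 2 7]
Step 3: flows [0->1,0->3,1=2] -> levels [6 3 2 8]
Step 4: flows [0->1,3->0,1->2] -> levels [6 3 3 7]
Step 5: flows [0->1,3->0,1=2] -> levels [6 4 3 6]

Answer: 6 4 3 6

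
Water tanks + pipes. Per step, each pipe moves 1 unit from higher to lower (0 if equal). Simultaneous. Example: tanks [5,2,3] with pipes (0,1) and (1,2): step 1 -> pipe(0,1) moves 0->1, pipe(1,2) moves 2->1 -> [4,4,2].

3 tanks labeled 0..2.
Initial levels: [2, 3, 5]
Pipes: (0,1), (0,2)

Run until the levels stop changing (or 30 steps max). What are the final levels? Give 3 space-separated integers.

Step 1: flows [1->0,2->0] -> levels [4 2 4]
Step 2: flows [0->1,0=2] -> levels [3 3 4]
Step 3: flows [0=1,2->0] -> levels [4 3 3]
Step 4: flows [0->1,0->2] -> levels [2 4 4]
Step 5: flows [1->0,2->0] -> levels [4 3 3]
  -> period-2 cycle: step 5 state = step 3 state; never stabilizes
  -> state at step 30: (30-3) mod 2 = 1, same as step 4 -> [2 4 4]

Answer: 2 4 4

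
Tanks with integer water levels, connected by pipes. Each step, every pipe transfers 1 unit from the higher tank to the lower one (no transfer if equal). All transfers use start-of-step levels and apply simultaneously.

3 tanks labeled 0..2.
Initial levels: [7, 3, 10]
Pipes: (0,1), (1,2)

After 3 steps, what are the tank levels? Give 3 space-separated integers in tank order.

Step 1: flows [0->1,2->1] -> levels [6 5 9]
Step 2: flows [0->1,2->1] -> levels [5 7 8]
Step 3: flows [1->0,2->1] -> levels [6 7 7]

Answer: 6 7 7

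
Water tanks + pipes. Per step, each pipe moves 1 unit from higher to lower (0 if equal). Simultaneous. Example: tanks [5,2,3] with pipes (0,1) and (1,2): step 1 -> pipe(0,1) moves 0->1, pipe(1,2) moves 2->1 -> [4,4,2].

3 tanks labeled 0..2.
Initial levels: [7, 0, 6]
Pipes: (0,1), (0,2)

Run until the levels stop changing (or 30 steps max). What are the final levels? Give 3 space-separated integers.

Step 1: flows [0->1,0->2] -> levels [5 1 7]
Step 2: flows [0->1,2->0] -> levels [5 2 6]
Step 3: flows [0->1,2->0] -> levels [5 3 5]
Step 4: flows [0->1,0=2] -> levels [4 4 5]
Step 5: flows [0=1,2->0] -> levels [5 4 4]
Step 6: flows [0->1,0->2] -> levels [3 5 5]
Step 7: flows [1->0,2->0] -> levels [5 4 4]
  -> period-2 cycle: step 7 state = step 5 state; never stabilizes
  -> state at step 30: (30-5) mod 2 = 1, same as step 6 -> [3 5 5]

Answer: 3 5 5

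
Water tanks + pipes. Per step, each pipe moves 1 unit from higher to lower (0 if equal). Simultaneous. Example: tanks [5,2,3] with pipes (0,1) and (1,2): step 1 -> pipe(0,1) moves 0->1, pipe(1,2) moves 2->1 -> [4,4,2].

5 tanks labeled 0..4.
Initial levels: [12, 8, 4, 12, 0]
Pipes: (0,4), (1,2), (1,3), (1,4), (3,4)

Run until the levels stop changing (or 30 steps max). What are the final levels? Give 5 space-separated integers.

Step 1: flows [0->4,1->2,3->1,1->4,3->4] -> levels [11 7 5 10 3]
Step 2: flows [0->4,1->2,3->1,1->4,3->4] -> levels [10 6 6 8 6]
Step 3: flows [0->4,1=2,3->1,1=4,3->4] -> levels [9 7 6 6 8]
Step 4: flows [0->4,1->2,1->3,4->1,4->3] -> levels [8 6 7 8 7]
Step 5: flows [0->4,2->1,3->1,4->1,3->4] -> levels [7 9 6 6 8]
Step 6: flows [4->0,1->2,1->3,1->4,4->3] -> levels [8 6 7 8 7]
  -> period-2 cycle: step 6 state = step 4 state; never stabilizes
  -> state at step 30: (30-4) mod 2 = 0, same as step 4 -> [8 6 7 8 7]

Answer: 8 6 7 8 7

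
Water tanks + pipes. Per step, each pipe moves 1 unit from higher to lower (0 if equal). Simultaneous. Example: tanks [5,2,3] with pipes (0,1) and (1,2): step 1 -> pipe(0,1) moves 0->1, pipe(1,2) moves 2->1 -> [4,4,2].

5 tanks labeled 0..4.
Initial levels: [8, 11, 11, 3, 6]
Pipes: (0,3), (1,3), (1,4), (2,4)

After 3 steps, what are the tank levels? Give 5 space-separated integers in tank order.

Answer: 7 8 10 6 8

Derivation:
Step 1: flows [0->3,1->3,1->4,2->4] -> levels [7 9 10 5 8]
Step 2: flows [0->3,1->3,1->4,2->4] -> levels [6 7 9 7 10]
Step 3: flows [3->0,1=3,4->1,4->2] -> levels [7 8 10 6 8]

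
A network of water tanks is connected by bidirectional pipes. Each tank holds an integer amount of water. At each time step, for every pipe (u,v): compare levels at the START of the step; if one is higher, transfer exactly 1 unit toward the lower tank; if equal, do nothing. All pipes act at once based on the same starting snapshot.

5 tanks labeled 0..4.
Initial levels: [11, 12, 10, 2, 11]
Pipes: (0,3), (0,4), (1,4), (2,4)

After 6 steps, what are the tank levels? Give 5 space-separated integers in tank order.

Answer: 8 11 11 8 8

Derivation:
Step 1: flows [0->3,0=4,1->4,4->2] -> levels [10 11 11 3 11]
Step 2: flows [0->3,4->0,1=4,2=4] -> levels [10 11 11 4 10]
Step 3: flows [0->3,0=4,1->4,2->4] -> levels [9 10 10 5 12]
Step 4: flows [0->3,4->0,4->1,4->2] -> levels [9 11 11 6 9]
Step 5: flows [0->3,0=4,1->4,2->4] -> levels [8 10 10 7 11]
Step 6: flows [0->3,4->0,4->1,4->2] -> levels [8 11 11 8 8]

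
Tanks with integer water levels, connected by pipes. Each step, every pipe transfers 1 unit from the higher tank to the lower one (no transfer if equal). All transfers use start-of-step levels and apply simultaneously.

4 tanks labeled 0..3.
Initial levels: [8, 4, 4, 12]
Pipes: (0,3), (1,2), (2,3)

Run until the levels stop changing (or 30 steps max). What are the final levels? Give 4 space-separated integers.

Answer: 7 7 6 8

Derivation:
Step 1: flows [3->0,1=2,3->2] -> levels [9 4 5 10]
Step 2: flows [3->0,2->1,3->2] -> levels [10 5 5 8]
Step 3: flows [0->3,1=2,3->2] -> levels [9 5 6 8]
Step 4: flows [0->3,2->1,3->2] -> levels [8 6 6 8]
Step 5: flows [0=3,1=2,3->2] -> levels [8 6 7 7]
Step 6: flows [0->3,2->1,2=3] -> levels [7 7 6 8]
Step 7: flows [3->0,1->2,3->2] -> levels [8 6 8 6]
Step 8: flows [0->3,2->1,2->3] -> levels [7 7 6 8]
  -> period-2 cycle: step 8 state = step 6 state; never stabilizes
  -> state at step 30: (30-6) mod 2 = 0, same as step 6 -> [7 7 6 8]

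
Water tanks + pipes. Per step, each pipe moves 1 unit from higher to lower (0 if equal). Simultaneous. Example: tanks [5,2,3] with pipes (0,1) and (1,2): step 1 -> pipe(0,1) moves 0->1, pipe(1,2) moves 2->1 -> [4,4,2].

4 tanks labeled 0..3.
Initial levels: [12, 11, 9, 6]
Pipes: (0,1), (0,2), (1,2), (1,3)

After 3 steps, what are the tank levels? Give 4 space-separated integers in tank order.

Step 1: flows [0->1,0->2,1->2,1->3] -> levels [10 10 11 7]
Step 2: flows [0=1,2->0,2->1,1->3] -> levels [11 10 9 8]
Step 3: flows [0->1,0->2,1->2,1->3] -> levels [9 9 11 9]

Answer: 9 9 11 9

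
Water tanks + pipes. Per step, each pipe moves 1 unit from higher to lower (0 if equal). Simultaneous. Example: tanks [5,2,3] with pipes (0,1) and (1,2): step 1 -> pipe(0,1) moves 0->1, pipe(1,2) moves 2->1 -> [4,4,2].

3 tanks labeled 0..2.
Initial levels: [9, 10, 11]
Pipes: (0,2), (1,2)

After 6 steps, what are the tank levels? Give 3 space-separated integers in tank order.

Step 1: flows [2->0,2->1] -> levels [10 11 9]
Step 2: flows [0->2,1->2] -> levels [9 10 11]
  -> period-2 cycle: step 2 state = step 0 state
  -> state at step 6: (6-0) mod 2 = 0, same as step 0 -> [9 10 11]

Answer: 9 10 11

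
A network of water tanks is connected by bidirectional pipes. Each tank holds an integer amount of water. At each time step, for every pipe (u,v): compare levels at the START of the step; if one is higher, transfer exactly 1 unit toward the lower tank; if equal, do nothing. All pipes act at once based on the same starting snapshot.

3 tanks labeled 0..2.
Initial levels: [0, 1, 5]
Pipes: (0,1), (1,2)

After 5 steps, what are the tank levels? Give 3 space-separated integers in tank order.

Step 1: flows [1->0,2->1] -> levels [1 1 4]
Step 2: flows [0=1,2->1] -> levels [1 2 3]
Step 3: flows [1->0,2->1] -> levels [2 2 2]
Step 4: flows [0=1,1=2] -> levels [2 2 2]
  -> stable; steps 5..5 unchanged -> [2 2 2]

Answer: 2 2 2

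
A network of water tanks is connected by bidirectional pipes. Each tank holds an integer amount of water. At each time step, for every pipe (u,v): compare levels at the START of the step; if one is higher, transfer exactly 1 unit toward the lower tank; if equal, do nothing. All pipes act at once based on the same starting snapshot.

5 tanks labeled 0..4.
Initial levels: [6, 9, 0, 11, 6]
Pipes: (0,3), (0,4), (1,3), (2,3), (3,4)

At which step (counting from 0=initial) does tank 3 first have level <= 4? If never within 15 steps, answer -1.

Answer: 7

Derivation:
Step 1: flows [3->0,0=4,3->1,3->2,3->4] -> levels [7 10 1 7 7]
Step 2: flows [0=3,0=4,1->3,3->2,3=4] -> levels [7 9 2 7 7]
Step 3: flows [0=3,0=4,1->3,3->2,3=4] -> levels [7 8 3 7 7]
Step 4: flows [0=3,0=4,1->3,3->2,3=4] -> levels [7 7 4 7 7]
Step 5: flows [0=3,0=4,1=3,3->2,3=4] -> levels [7 7 5 6 7]
Step 6: flows [0->3,0=4,1->3,3->2,4->3] -> levels [6 6 6 8 6]
Step 7: flows [3->0,0=4,3->1,3->2,3->4] -> levels [7 7 7 4 7]
Tank 3 first reaches <=4 at step 7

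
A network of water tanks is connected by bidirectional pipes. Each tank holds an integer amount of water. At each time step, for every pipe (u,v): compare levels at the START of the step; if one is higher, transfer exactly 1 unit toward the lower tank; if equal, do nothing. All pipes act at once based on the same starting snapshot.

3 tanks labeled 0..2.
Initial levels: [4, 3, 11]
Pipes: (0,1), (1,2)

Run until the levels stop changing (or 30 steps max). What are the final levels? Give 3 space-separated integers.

Answer: 6 6 6

Derivation:
Step 1: flows [0->1,2->1] -> levels [3 5 10]
Step 2: flows [1->0,2->1] -> levels [4 5 9]
Step 3: flows [1->0,2->1] -> levels [5 5 8]
Step 4: flows [0=1,2->1] -> levels [5 6 7]
Step 5: flows [1->0,2->1] -> levels [6 6 6]
Step 6: flows [0=1,1=2] -> levels [6 6 6]
  -> stable (no change)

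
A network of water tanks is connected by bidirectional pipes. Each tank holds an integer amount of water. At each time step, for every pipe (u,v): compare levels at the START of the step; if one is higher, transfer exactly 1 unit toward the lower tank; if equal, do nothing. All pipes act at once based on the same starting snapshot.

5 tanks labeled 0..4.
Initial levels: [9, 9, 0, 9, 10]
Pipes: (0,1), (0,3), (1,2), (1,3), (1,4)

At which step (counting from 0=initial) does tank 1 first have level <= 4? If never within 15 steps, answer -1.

Step 1: flows [0=1,0=3,1->2,1=3,4->1] -> levels [9 9 1 9 9]
Step 2: flows [0=1,0=3,1->2,1=3,1=4] -> levels [9 8 2 9 9]
Step 3: flows [0->1,0=3,1->2,3->1,4->1] -> levels [8 10 3 8 8]
Step 4: flows [1->0,0=3,1->2,1->3,1->4] -> levels [9 6 4 9 9]
Step 5: flows [0->1,0=3,1->2,3->1,4->1] -> levels [8 8 5 8 8]
Step 6: flows [0=1,0=3,1->2,1=3,1=4] -> levels [8 7 6 8 8]
Step 7: flows [0->1,0=3,1->2,3->1,4->1] -> levels [7 9 7 7 7]
Step 8: flows [1->0,0=3,1->2,1->3,1->4] -> levels [8 5 8 8 8]
Step 9: flows [0->1,0=3,2->1,3->1,4->1] -> levels [7 9 7 7 7]
  -> period-2 cycle (repeats step 7); tank 1 never drops to <=4
Tank 1 never reaches <=4 within 15 steps

Answer: -1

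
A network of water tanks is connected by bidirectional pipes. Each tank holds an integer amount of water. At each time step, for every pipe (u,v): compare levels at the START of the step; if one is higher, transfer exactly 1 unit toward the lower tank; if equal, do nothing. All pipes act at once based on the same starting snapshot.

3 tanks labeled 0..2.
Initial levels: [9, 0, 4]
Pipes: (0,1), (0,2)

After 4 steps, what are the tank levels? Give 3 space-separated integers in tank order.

Step 1: flows [0->1,0->2] -> levels [7 1 5]
Step 2: flows [0->1,0->2] -> levels [5 2 6]
Step 3: flows [0->1,2->0] -> levels [5 3 5]
Step 4: flows [0->1,0=2] -> levels [4 4 5]

Answer: 4 4 5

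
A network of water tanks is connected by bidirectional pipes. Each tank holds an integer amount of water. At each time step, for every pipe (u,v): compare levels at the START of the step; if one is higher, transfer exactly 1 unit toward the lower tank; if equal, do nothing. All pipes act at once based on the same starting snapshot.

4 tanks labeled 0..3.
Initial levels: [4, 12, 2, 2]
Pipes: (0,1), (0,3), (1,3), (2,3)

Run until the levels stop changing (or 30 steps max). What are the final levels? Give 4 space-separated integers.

Answer: 6 4 5 5

Derivation:
Step 1: flows [1->0,0->3,1->3,2=3] -> levels [4 10 2 4]
Step 2: flows [1->0,0=3,1->3,3->2] -> levels [5 8 3 4]
Step 3: flows [1->0,0->3,1->3,3->2] -> levels [5 6 4 5]
Step 4: flows [1->0,0=3,1->3,3->2] -> levels [6 4 5 5]
Step 5: flows [0->1,0->3,3->1,2=3] -> levels [4 6 5 5]
Step 6: flows [1->0,3->0,1->3,2=3] -> levels [6 4 5 5]
  -> period-2 cycle: step 6 state = step 4 state; never stabilizes
  -> state at step 30: (30-4) mod 2 = 0, same as step 4 -> [6 4 5 5]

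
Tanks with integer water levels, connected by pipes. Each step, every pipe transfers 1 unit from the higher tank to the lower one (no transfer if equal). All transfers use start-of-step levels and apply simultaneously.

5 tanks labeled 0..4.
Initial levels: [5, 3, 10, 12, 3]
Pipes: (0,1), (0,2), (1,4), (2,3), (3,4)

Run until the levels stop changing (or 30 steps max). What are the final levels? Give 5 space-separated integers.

Step 1: flows [0->1,2->0,1=4,3->2,3->4] -> levels [5 4 10 10 4]
Step 2: flows [0->1,2->0,1=4,2=3,3->4] -> levels [5 5 9 9 5]
Step 3: flows [0=1,2->0,1=4,2=3,3->4] -> levels [6 5 8 8 6]
Step 4: flows [0->1,2->0,4->1,2=3,3->4] -> levels [6 7 7 7 6]
Step 5: flows [1->0,2->0,1->4,2=3,3->4] -> levels [8 5 6 6 8]
Step 6: flows [0->1,0->2,4->1,2=3,4->3] -> levels [6 7 7 7 6]
  -> period-2 cycle: step 6 state = step 4 state; never stabilizes
  -> state at step 30: (30-4) mod 2 = 0, same as step 4 -> [6 7 7 7 6]

Answer: 6 7 7 7 6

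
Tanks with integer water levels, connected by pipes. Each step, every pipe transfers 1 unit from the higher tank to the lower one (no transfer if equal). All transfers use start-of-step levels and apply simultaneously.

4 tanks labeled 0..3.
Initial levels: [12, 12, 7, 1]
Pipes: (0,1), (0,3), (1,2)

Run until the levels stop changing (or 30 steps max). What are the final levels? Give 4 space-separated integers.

Step 1: flows [0=1,0->3,1->2] -> levels [11 11 8 2]
Step 2: flows [0=1,0->3,1->2] -> levels [10 10 9 3]
Step 3: flows [0=1,0->3,1->2] -> levels [9 9 10 4]
Step 4: flows [0=1,0->3,2->1] -> levels [8 10 9 5]
Step 5: flows [1->0,0->3,1->2] -> levels [8 8 10 6]
Step 6: flows [0=1,0->3,2->1] -> levels [7 9 9 7]
Step 7: flows [1->0,0=3,1=2] -> levels [8 8 9 7]
Step 8: flows [0=1,0->3,2->1] -> levels [7 9 8 8]
Step 9: flows [1->0,3->0,1->2] -> levels [9 7 9 7]
Step 10: flows [0->1,0->3,2->1] -> levels [7 9 8 8]
  -> period-2 cycle: step 10 state = step 8 state; never stabilizes
  -> state at step 30: (30-8) mod 2 = 0, same as step 8 -> [7 9 8 8]

Answer: 7 9 8 8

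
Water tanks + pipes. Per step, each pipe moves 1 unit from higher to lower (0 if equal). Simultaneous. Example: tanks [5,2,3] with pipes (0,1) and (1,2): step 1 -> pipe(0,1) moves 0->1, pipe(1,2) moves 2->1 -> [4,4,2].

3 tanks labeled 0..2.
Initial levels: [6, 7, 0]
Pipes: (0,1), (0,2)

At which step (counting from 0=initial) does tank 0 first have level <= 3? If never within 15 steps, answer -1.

Answer: 6

Derivation:
Step 1: flows [1->0,0->2] -> levels [6 6 1]
Step 2: flows [0=1,0->2] -> levels [5 6 2]
Step 3: flows [1->0,0->2] -> levels [5 5 3]
Step 4: flows [0=1,0->2] -> levels [4 5 4]
Step 5: flows [1->0,0=2] -> levels [5 4 4]
Step 6: flows [0->1,0->2] -> levels [3 5 5]
Tank 0 first reaches <=3 at step 6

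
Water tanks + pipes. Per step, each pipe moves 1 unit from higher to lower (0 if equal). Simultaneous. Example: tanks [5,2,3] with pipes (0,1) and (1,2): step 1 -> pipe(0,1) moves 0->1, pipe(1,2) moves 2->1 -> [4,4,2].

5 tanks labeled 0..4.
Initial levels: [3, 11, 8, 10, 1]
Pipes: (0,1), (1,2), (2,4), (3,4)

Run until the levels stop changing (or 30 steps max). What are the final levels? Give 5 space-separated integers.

Step 1: flows [1->0,1->2,2->4,3->4] -> levels [4 9 8 9 3]
Step 2: flows [1->0,1->2,2->4,3->4] -> levels [5 7 8 8 5]
Step 3: flows [1->0,2->1,2->4,3->4] -> levels [6 7 6 7 7]
Step 4: flows [1->0,1->2,4->2,3=4] -> levels [7 5 8 7 6]
Step 5: flows [0->1,2->1,2->4,3->4] -> levels [6 7 6 6 8]
Step 6: flows [1->0,1->2,4->2,4->3] -> levels [7 5 8 7 6]
  -> period-2 cycle: step 6 state = step 4 state; never stabilizes
  -> state at step 30: (30-4) mod 2 = 0, same as step 4 -> [7 5 8 7 6]

Answer: 7 5 8 7 6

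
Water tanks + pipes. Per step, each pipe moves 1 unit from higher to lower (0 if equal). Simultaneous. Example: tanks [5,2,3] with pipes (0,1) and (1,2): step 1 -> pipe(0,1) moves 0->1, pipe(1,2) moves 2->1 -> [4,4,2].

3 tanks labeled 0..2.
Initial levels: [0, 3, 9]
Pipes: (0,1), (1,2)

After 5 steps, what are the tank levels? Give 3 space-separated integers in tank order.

Step 1: flows [1->0,2->1] -> levels [1 3 8]
Step 2: flows [1->0,2->1] -> levels [2 3 7]
Step 3: flows [1->0,2->1] -> levels [3 3 6]
Step 4: flows [0=1,2->1] -> levels [3 4 5]
Step 5: flows [1->0,2->1] -> levels [4 4 4]

Answer: 4 4 4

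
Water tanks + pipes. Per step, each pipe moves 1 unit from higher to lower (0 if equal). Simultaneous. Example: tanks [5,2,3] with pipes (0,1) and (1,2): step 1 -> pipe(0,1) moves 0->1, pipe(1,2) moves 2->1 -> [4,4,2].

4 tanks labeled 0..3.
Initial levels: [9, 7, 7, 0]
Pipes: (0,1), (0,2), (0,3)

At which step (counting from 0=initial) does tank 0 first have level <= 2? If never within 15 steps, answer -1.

Step 1: flows [0->1,0->2,0->3] -> levels [6 8 8 1]
Step 2: flows [1->0,2->0,0->3] -> levels [7 7 7 2]
Step 3: flows [0=1,0=2,0->3] -> levels [6 7 7 3]
Step 4: flows [1->0,2->0,0->3] -> levels [7 6 6 4]
Step 5: flows [0->1,0->2,0->3] -> levels [4 7 7 5]
Step 6: flows [1->0,2->0,3->0] -> levels [7 6 6 4]
  -> period-2 cycle (repeats step 4); tank 0 never drops to <=2
Tank 0 never reaches <=2 within 15 steps

Answer: -1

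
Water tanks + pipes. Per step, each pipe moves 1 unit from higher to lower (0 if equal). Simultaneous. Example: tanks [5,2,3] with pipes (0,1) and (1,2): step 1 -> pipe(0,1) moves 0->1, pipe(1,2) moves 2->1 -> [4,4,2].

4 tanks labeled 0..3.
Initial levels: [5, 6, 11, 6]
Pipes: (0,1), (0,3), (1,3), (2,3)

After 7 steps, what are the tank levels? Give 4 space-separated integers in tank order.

Answer: 8 6 7 7

Derivation:
Step 1: flows [1->0,3->0,1=3,2->3] -> levels [7 5 10 6]
Step 2: flows [0->1,0->3,3->1,2->3] -> levels [5 7 9 7]
Step 3: flows [1->0,3->0,1=3,2->3] -> levels [7 6 8 7]
Step 4: flows [0->1,0=3,3->1,2->3] -> levels [6 8 7 7]
Step 5: flows [1->0,3->0,1->3,2=3] -> levels [8 6 7 7]
Step 6: flows [0->1,0->3,3->1,2=3] -> levels [6 8 7 7]
  -> period-2 cycle: step 6 state = step 4 state
  -> state at step 7: (7-4) mod 2 = 1, same as step 5 -> [8 6 7 7]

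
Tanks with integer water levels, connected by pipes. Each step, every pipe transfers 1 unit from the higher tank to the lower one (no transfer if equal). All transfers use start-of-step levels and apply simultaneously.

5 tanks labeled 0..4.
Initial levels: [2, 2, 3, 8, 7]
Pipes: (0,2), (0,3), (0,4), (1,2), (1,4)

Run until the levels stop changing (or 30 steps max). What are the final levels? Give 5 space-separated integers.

Answer: 7 5 3 4 3

Derivation:
Step 1: flows [2->0,3->0,4->0,2->1,4->1] -> levels [5 4 1 7 5]
Step 2: flows [0->2,3->0,0=4,1->2,4->1] -> levels [5 4 3 6 4]
Step 3: flows [0->2,3->0,0->4,1->2,1=4] -> levels [4 3 5 5 5]
Step 4: flows [2->0,3->0,4->0,2->1,4->1] -> levels [7 5 3 4 3]
Step 5: flows [0->2,0->3,0->4,1->2,1->4] -> levels [4 3 5 5 5]
  -> period-2 cycle: step 5 state = step 3 state; never stabilizes
  -> state at step 30: (30-3) mod 2 = 1, same as step 4 -> [7 5 3 4 3]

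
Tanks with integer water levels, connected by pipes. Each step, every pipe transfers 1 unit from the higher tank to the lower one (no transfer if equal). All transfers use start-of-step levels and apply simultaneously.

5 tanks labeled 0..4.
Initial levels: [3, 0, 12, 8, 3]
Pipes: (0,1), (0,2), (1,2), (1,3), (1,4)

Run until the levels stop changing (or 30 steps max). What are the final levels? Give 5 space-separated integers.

Step 1: flows [0->1,2->0,2->1,3->1,4->1] -> levels [3 4 10 7 2]
Step 2: flows [1->0,2->0,2->1,3->1,1->4] -> levels [5 4 8 6 3]
Step 3: flows [0->1,2->0,2->1,3->1,1->4] -> levels [5 6 6 5 4]
Step 4: flows [1->0,2->0,1=2,1->3,1->4] -> levels [7 3 5 6 5]
Step 5: flows [0->1,0->2,2->1,3->1,4->1] -> levels [5 7 5 5 4]
Step 6: flows [1->0,0=2,1->2,1->3,1->4] -> levels [6 3 6 6 5]
Step 7: flows [0->1,0=2,2->1,3->1,4->1] -> levels [5 7 5 5 4]
  -> period-2 cycle: step 7 state = step 5 state; never stabilizes
  -> state at step 30: (30-5) mod 2 = 1, same as step 6 -> [6 3 6 6 5]

Answer: 6 3 6 6 5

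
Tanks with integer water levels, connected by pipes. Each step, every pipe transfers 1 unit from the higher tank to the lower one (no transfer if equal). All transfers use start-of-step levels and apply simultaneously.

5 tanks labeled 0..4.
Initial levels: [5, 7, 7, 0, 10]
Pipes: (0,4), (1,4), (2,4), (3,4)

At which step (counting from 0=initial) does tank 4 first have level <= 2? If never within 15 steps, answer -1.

Step 1: flows [4->0,4->1,4->2,4->3] -> levels [6 8 8 1 6]
Step 2: flows [0=4,1->4,2->4,4->3] -> levels [6 7 7 2 7]
Step 3: flows [4->0,1=4,2=4,4->3] -> levels [7 7 7 3 5]
Step 4: flows [0->4,1->4,2->4,4->3] -> levels [6 6 6 4 7]
Step 5: flows [4->0,4->1,4->2,4->3] -> levels [7 7 7 5 3]
Step 6: flows [0->4,1->4,2->4,3->4] -> levels [6 6 6 4 7]
  -> period-2 cycle (repeats step 4); tank 4 never drops to <=2
Tank 4 never reaches <=2 within 15 steps

Answer: -1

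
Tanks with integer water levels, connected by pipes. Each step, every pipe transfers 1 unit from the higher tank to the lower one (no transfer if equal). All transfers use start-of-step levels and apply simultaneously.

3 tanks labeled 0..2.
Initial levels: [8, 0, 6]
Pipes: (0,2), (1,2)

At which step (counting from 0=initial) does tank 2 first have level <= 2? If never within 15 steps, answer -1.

Answer: -1

Derivation:
Step 1: flows [0->2,2->1] -> levels [7 1 6]
Step 2: flows [0->2,2->1] -> levels [6 2 6]
Step 3: flows [0=2,2->1] -> levels [6 3 5]
Step 4: flows [0->2,2->1] -> levels [5 4 5]
Step 5: flows [0=2,2->1] -> levels [5 5 4]
Step 6: flows [0->2,1->2] -> levels [4 4 6]
Step 7: flows [2->0,2->1] -> levels [5 5 4]
  -> period-2 cycle (repeats step 5); tank 2 never drops to <=2
Tank 2 never reaches <=2 within 15 steps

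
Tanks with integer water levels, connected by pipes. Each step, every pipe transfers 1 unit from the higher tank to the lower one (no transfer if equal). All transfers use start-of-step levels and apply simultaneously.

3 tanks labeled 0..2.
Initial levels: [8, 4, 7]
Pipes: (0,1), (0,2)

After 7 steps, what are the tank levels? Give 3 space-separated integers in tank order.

Step 1: flows [0->1,0->2] -> levels [6 5 8]
Step 2: flows [0->1,2->0] -> levels [6 6 7]
Step 3: flows [0=1,2->0] -> levels [7 6 6]
Step 4: flows [0->1,0->2] -> levels [5 7 7]
Step 5: flows [1->0,2->0] -> levels [7 6 6]
  -> period-2 cycle: step 5 state = step 3 state
  -> state at step 7: (7-3) mod 2 = 0, same as step 3 -> [7 6 6]

Answer: 7 6 6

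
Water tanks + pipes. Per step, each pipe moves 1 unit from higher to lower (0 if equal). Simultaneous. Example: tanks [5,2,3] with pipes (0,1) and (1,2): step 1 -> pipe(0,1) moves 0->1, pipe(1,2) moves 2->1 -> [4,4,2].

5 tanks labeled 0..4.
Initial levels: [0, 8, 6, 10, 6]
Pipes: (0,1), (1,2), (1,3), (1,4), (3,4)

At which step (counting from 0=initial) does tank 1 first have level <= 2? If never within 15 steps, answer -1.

Answer: -1

Derivation:
Step 1: flows [1->0,1->2,3->1,1->4,3->4] -> levels [1 6 7 8 8]
Step 2: flows [1->0,2->1,3->1,4->1,3=4] -> levels [2 8 6 7 7]
Step 3: flows [1->0,1->2,1->3,1->4,3=4] -> levels [3 4 7 8 8]
Step 4: flows [1->0,2->1,3->1,4->1,3=4] -> levels [4 6 6 7 7]
Step 5: flows [1->0,1=2,3->1,4->1,3=4] -> levels [5 7 6 6 6]
Step 6: flows [1->0,1->2,1->3,1->4,3=4] -> levels [6 3 7 7 7]
Step 7: flows [0->1,2->1,3->1,4->1,3=4] -> levels [5 7 6 6 6]
  -> period-2 cycle (repeats step 5); tank 1 never drops to <=2
Tank 1 never reaches <=2 within 15 steps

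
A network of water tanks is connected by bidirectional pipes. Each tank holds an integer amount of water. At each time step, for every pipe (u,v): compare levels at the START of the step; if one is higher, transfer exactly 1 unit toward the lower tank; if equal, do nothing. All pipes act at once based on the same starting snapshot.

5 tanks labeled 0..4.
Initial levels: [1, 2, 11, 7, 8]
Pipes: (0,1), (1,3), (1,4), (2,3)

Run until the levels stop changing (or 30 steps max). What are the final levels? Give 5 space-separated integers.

Answer: 6 4 6 7 6

Derivation:
Step 1: flows [1->0,3->1,4->1,2->3] -> levels [2 3 10 7 7]
Step 2: flows [1->0,3->1,4->1,2->3] -> levels [3 4 9 7 6]
Step 3: flows [1->0,3->1,4->1,2->3] -> levels [4 5 8 7 5]
Step 4: flows [1->0,3->1,1=4,2->3] -> levels [5 5 7 7 5]
Step 5: flows [0=1,3->1,1=4,2=3] -> levels [5 6 7 6 5]
Step 6: flows [1->0,1=3,1->4,2->3] -> levels [6 4 6 7 6]
Step 7: flows [0->1,3->1,4->1,3->2] -> levels [5 7 7 5 5]
Step 8: flows [1->0,1->3,1->4,2->3] -> levels [6 4 6 7 6]
  -> period-2 cycle: step 8 state = step 6 state; never stabilizes
  -> state at step 30: (30-6) mod 2 = 0, same as step 6 -> [6 4 6 7 6]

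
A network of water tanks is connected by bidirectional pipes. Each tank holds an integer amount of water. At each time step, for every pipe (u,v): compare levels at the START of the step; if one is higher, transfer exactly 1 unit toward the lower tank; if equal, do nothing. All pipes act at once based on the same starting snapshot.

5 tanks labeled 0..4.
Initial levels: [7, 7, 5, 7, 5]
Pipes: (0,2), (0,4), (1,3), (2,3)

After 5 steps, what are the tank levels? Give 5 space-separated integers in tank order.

Step 1: flows [0->2,0->4,1=3,3->2] -> levels [5 7 7 6 6]
Step 2: flows [2->0,4->0,1->3,2->3] -> levels [7 6 5 8 5]
Step 3: flows [0->2,0->4,3->1,3->2] -> levels [5 7 7 6 6]
  -> period-2 cycle: step 3 state = step 1 state
  -> state at step 5: (5-1) mod 2 = 0, same as step 1 -> [5 7 7 6 6]

Answer: 5 7 7 6 6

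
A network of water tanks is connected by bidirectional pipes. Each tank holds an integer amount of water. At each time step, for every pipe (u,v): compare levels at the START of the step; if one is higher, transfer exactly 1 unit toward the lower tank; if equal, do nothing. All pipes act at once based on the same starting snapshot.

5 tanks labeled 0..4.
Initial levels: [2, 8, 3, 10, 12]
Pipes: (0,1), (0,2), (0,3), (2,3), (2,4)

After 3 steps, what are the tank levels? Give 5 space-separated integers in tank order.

Answer: 7 6 6 7 9

Derivation:
Step 1: flows [1->0,2->0,3->0,3->2,4->2] -> levels [5 7 4 8 11]
Step 2: flows [1->0,0->2,3->0,3->2,4->2] -> levels [6 6 7 6 10]
Step 3: flows [0=1,2->0,0=3,2->3,4->2] -> levels [7 6 6 7 9]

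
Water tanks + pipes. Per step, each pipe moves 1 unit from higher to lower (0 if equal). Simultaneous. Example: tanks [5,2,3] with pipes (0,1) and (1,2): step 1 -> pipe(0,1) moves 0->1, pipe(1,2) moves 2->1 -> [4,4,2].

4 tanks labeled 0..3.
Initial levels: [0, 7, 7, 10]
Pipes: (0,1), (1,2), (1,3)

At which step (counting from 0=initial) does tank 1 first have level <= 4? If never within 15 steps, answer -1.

Answer: 6

Derivation:
Step 1: flows [1->0,1=2,3->1] -> levels [1 7 7 9]
Step 2: flows [1->0,1=2,3->1] -> levels [2 7 7 8]
Step 3: flows [1->0,1=2,3->1] -> levels [3 7 7 7]
Step 4: flows [1->0,1=2,1=3] -> levels [4 6 7 7]
Step 5: flows [1->0,2->1,3->1] -> levels [5 7 6 6]
Step 6: flows [1->0,1->2,1->3] -> levels [6 4 7 7]
Tank 1 first reaches <=4 at step 6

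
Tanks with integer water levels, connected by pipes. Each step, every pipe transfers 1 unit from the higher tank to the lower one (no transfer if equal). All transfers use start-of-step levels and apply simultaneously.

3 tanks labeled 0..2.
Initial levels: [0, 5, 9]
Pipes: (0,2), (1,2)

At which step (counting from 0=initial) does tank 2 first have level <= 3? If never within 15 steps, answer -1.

Answer: -1

Derivation:
Step 1: flows [2->0,2->1] -> levels [1 6 7]
Step 2: flows [2->0,2->1] -> levels [2 7 5]
Step 3: flows [2->0,1->2] -> levels [3 6 5]
Step 4: flows [2->0,1->2] -> levels [4 5 5]
Step 5: flows [2->0,1=2] -> levels [5 5 4]
Step 6: flows [0->2,1->2] -> levels [4 4 6]
Step 7: flows [2->0,2->1] -> levels [5 5 4]
  -> period-2 cycle (repeats step 5); tank 2 never drops to <=3
Tank 2 never reaches <=3 within 15 steps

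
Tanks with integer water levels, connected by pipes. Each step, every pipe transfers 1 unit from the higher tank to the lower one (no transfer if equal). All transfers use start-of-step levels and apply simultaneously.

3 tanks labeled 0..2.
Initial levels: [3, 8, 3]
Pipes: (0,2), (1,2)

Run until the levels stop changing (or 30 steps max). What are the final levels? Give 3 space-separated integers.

Answer: 5 5 4

Derivation:
Step 1: flows [0=2,1->2] -> levels [3 7 4]
Step 2: flows [2->0,1->2] -> levels [4 6 4]
Step 3: flows [0=2,1->2] -> levels [4 5 5]
Step 4: flows [2->0,1=2] -> levels [5 5 4]
Step 5: flows [0->2,1->2] -> levels [4 4 6]
Step 6: flows [2->0,2->1] -> levels [5 5 4]
  -> period-2 cycle: step 6 state = step 4 state; never stabilizes
  -> state at step 30: (30-4) mod 2 = 0, same as step 4 -> [5 5 4]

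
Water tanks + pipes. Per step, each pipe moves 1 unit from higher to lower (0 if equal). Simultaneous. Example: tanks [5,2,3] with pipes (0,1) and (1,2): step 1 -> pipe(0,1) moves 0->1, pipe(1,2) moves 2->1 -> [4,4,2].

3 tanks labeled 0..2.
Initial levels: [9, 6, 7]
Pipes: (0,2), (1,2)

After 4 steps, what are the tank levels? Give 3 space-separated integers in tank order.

Step 1: flows [0->2,2->1] -> levels [8 7 7]
Step 2: flows [0->2,1=2] -> levels [7 7 8]
Step 3: flows [2->0,2->1] -> levels [8 8 6]
Step 4: flows [0->2,1->2] -> levels [7 7 8]

Answer: 7 7 8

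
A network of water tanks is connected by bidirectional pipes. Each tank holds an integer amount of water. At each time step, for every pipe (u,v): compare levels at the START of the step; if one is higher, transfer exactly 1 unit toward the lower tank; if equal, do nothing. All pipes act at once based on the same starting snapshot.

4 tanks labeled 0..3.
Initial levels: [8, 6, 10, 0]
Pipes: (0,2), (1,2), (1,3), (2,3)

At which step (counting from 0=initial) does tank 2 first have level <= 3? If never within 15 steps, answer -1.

Step 1: flows [2->0,2->1,1->3,2->3] -> levels [9 6 7 2]
Step 2: flows [0->2,2->1,1->3,2->3] -> levels [8 6 6 4]
Step 3: flows [0->2,1=2,1->3,2->3] -> levels [7 5 6 6]
Step 4: flows [0->2,2->1,3->1,2=3] -> levels [6 7 6 5]
Step 5: flows [0=2,1->2,1->3,2->3] -> levels [6 5 6 7]
Step 6: flows [0=2,2->1,3->1,3->2] -> levels [6 7 6 5]
  -> period-2 cycle (repeats step 4); tank 2 never drops to <=3
Tank 2 never reaches <=3 within 15 steps

Answer: -1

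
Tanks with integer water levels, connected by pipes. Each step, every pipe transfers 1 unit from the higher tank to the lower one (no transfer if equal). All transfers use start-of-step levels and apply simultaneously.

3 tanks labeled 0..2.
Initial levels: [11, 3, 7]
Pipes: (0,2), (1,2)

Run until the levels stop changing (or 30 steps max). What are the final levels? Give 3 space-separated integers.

Answer: 7 7 7

Derivation:
Step 1: flows [0->2,2->1] -> levels [10 4 7]
Step 2: flows [0->2,2->1] -> levels [9 5 7]
Step 3: flows [0->2,2->1] -> levels [8 6 7]
Step 4: flows [0->2,2->1] -> levels [7 7 7]
Step 5: flows [0=2,1=2] -> levels [7 7 7]
  -> stable (no change)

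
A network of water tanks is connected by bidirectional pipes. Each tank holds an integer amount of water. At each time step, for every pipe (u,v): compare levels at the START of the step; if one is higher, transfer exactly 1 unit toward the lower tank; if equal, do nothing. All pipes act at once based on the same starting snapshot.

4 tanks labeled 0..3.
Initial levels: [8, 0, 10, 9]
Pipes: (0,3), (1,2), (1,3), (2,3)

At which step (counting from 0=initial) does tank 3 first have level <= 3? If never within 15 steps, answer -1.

Step 1: flows [3->0,2->1,3->1,2->3] -> levels [9 2 8 8]
Step 2: flows [0->3,2->1,3->1,2=3] -> levels [8 4 7 8]
Step 3: flows [0=3,2->1,3->1,3->2] -> levels [8 6 7 6]
Step 4: flows [0->3,2->1,1=3,2->3] -> levels [7 7 5 8]
Step 5: flows [3->0,1->2,3->1,3->2] -> levels [8 7 7 5]
Step 6: flows [0->3,1=2,1->3,2->3] -> levels [7 6 6 8]
Step 7: flows [3->0,1=2,3->1,3->2] -> levels [8 7 7 5]
  -> period-2 cycle (repeats step 5); tank 3 never drops to <=3
Tank 3 never reaches <=3 within 15 steps

Answer: -1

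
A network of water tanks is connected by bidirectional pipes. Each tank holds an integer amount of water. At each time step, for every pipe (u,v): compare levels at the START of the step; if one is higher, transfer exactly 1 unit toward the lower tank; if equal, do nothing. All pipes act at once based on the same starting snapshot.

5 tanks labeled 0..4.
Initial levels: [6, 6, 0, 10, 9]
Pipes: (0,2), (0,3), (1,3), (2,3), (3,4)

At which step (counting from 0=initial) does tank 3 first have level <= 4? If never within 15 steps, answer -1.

Step 1: flows [0->2,3->0,3->1,3->2,3->4] -> levels [6 7 2 6 10]
Step 2: flows [0->2,0=3,1->3,3->2,4->3] -> levels [5 6 4 7 9]
Step 3: flows [0->2,3->0,3->1,3->2,4->3] -> levels [5 7 6 5 8]
Step 4: flows [2->0,0=3,1->3,2->3,4->3] -> levels [6 6 4 8 7]
Step 5: flows [0->2,3->0,3->1,3->2,3->4] -> levels [6 7 6 4 8]
Tank 3 first reaches <=4 at step 5

Answer: 5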